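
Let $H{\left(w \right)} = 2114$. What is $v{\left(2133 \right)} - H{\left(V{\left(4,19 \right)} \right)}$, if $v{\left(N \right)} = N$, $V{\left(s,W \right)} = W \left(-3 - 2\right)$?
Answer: $19$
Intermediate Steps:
$V{\left(s,W \right)} = - 5 W$ ($V{\left(s,W \right)} = W \left(-5\right) = - 5 W$)
$v{\left(2133 \right)} - H{\left(V{\left(4,19 \right)} \right)} = 2133 - 2114 = 19$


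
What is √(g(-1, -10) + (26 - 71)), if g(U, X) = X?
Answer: I*√55 ≈ 7.4162*I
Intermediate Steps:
√(g(-1, -10) + (26 - 71)) = √(-10 + (26 - 71)) = √(-10 - 45) = √(-55) = I*√55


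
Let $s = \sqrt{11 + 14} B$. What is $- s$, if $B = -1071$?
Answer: $5355$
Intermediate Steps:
$s = -5355$ ($s = \sqrt{11 + 14} \left(-1071\right) = \sqrt{25} \left(-1071\right) = 5 \left(-1071\right) = -5355$)
$- s = \left(-1\right) \left(-5355\right) = 5355$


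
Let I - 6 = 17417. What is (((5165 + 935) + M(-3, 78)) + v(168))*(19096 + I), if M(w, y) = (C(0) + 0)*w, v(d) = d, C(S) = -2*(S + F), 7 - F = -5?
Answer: 231530460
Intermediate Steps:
F = 12 (F = 7 - 1*(-5) = 7 + 5 = 12)
C(S) = -24 - 2*S (C(S) = -2*(S + 12) = -2*(12 + S) = -24 - 2*S)
I = 17423 (I = 6 + 17417 = 17423)
M(w, y) = -24*w (M(w, y) = ((-24 - 2*0) + 0)*w = ((-24 + 0) + 0)*w = (-24 + 0)*w = -24*w)
(((5165 + 935) + M(-3, 78)) + v(168))*(19096 + I) = (((5165 + 935) - 24*(-3)) + 168)*(19096 + 17423) = ((6100 + 72) + 168)*36519 = (6172 + 168)*36519 = 6340*36519 = 231530460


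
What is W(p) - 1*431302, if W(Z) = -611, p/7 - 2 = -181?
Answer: -431913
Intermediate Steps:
p = -1253 (p = 14 + 7*(-181) = 14 - 1267 = -1253)
W(p) - 1*431302 = -611 - 1*431302 = -611 - 431302 = -431913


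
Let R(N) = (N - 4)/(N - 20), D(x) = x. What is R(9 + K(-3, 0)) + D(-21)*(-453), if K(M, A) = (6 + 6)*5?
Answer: 466202/49 ≈ 9514.3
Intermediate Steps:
K(M, A) = 60 (K(M, A) = 12*5 = 60)
R(N) = (-4 + N)/(-20 + N)
R(9 + K(-3, 0)) + D(-21)*(-453) = (-4 + (9 + 60))/(-20 + (9 + 60)) - 21*(-453) = (-4 + 69)/(-20 + 69) + 9513 = 65/49 + 9513 = 466202/49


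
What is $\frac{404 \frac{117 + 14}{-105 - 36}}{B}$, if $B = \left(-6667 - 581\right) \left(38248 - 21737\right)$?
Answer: $\frac{13231}{4218428412} \approx 3.1365 \cdot 10^{-6}$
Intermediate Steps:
$B = -119671728$ ($B = \left(-7248\right) 16511 = -119671728$)
$\frac{404 \frac{117 + 14}{-105 - 36}}{B} = \frac{404 \frac{117 + 14}{-105 - 36}}{-119671728} = 404 \frac{131}{-141} \left(- \frac{1}{119671728}\right) = 404 \cdot 131 \left(- \frac{1}{141}\right) \left(- \frac{1}{119671728}\right) = 404 \left(- \frac{131}{141}\right) \left(- \frac{1}{119671728}\right) = \left(- \frac{52924}{141}\right) \left(- \frac{1}{119671728}\right) = \frac{13231}{4218428412}$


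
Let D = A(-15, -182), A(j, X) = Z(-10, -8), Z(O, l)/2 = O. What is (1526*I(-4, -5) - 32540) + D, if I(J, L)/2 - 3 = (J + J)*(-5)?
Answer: 98676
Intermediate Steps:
Z(O, l) = 2*O
I(J, L) = 6 - 20*J (I(J, L) = 6 + 2*((J + J)*(-5)) = 6 + 2*((2*J)*(-5)) = 6 + 2*(-10*J) = 6 - 20*J)
A(j, X) = -20 (A(j, X) = 2*(-10) = -20)
D = -20
(1526*I(-4, -5) - 32540) + D = (1526*(6 - 20*(-4)) - 32540) - 20 = (1526*(6 + 80) - 32540) - 20 = (1526*86 - 32540) - 20 = (131236 - 32540) - 20 = 98696 - 20 = 98676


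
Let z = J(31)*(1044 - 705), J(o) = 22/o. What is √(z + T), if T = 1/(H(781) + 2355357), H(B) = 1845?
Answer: √1284628862810218314/73073262 ≈ 15.511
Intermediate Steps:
z = 7458/31 (z = (22/31)*(1044 - 705) = (22*(1/31))*339 = (22/31)*339 = 7458/31 ≈ 240.58)
T = 1/2357202 (T = 1/(1845 + 2355357) = 1/2357202 ≈ 4.2423e-7)
√(z + T) = √(7458/31 + 1/2357202) = √(17580012547/73073262) = √1284628862810218314/73073262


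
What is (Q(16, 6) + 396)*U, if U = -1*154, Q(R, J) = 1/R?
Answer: -487949/8 ≈ -60994.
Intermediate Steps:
U = -154
(Q(16, 6) + 396)*U = (1/16 + 396)*(-154) = (6337/16)*(-154) = -487949/8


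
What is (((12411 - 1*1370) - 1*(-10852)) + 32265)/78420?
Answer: 27079/39210 ≈ 0.69061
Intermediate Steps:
(((12411 - 1*1370) - 1*(-10852)) + 32265)/78420 = (((12411 - 1370) + 10852) + 32265)*(1/78420) = ((11041 + 10852) + 32265)*(1/78420) = (21893 + 32265)*(1/78420) = 54158*(1/78420) = 27079/39210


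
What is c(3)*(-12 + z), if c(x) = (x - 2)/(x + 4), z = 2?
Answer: -10/7 ≈ -1.4286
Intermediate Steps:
c(x) = (-2 + x)/(4 + x)
c(3)*(-12 + z) = ((-2 + 3)/(4 + 3))*(-12 + 2) = (1/7)*(-10) = ((⅐)*1)*(-10) = (⅐)*(-10) = -10/7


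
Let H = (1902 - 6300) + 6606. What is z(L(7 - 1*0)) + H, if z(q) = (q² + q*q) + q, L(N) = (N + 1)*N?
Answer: 8536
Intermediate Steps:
H = 2208 (H = -4398 + 6606 = 2208)
L(N) = N*(1 + N) (L(N) = (1 + N)*N = N*(1 + N))
z(q) = q + 2*q² (z(q) = (q² + q²) + q = 2*q² + q = q + 2*q²)
z(L(7 - 1*0)) + H = ((7 - 1*0)*(1 + (7 - 1*0)))*(1 + 2*((7 - 1*0)*(1 + (7 - 1*0)))) + 2208 = ((7 + 0)*(1 + (7 + 0)))*(1 + 2*((7 + 0)*(1 + (7 + 0)))) + 2208 = (7*(1 + 7))*(1 + 2*(7*(1 + 7))) + 2208 = (7*8)*(1 + 2*(7*8)) + 2208 = 56*(1 + 2*56) + 2208 = 56*(1 + 112) + 2208 = 56*113 + 2208 = 6328 + 2208 = 8536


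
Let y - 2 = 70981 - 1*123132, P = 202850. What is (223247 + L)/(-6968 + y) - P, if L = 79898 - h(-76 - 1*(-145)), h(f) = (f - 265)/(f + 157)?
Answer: -1355117085333/6680221 ≈ -2.0286e+5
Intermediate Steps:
h(f) = (-265 + f)/(157 + f)
y = -52149 (y = 2 + (70981 - 1*123132) = 2 + (70981 - 123132) = 2 - 52151 = -52149)
L = 9028572/113 (L = 79898 - (-265 + (-76 - 1*(-145)))/(157 + (-76 - 1*(-145))) = 79898 - (-265 + (-76 + 145))/(157 + (-76 + 145)) = 79898 - (-265 + 69)/(157 + 69) = 79898 - (-196)/226 = 79898 - 1*(-98/113) = 79898 + 98/113 = 9028572/113 ≈ 79899.)
(223247 + L)/(-6968 + y) - P = (223247 + 9028572/113)/(-6968 - 52149) - 1*202850 = (34255483/113)/(-59117) - 202850 = (34255483/113)*(-1/59117) - 202850 = -34255483/6680221 - 202850 = -1355117085333/6680221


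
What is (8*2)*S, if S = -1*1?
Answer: -16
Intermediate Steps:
S = -1
(8*2)*S = (8*2)*(-1) = 16*(-1) = -16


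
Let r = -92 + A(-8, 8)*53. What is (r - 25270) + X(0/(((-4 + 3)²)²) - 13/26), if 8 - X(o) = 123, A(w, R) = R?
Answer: -25053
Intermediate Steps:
r = 332 (r = -92 + 8*53 = -92 + 424 = 332)
X(o) = -115 (X(o) = 8 - 1*123 = 8 - 123 = -115)
(r - 25270) + X(0/(((-4 + 3)²)²) - 13/26) = (332 - 25270) - 115 = -24938 - 115 = -25053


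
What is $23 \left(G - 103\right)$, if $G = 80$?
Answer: $-529$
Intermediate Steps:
$23 \left(G - 103\right) = 23 \left(80 - 103\right) = 23 \left(-23\right) = -529$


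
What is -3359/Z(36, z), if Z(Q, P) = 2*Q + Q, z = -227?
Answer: -3359/108 ≈ -31.102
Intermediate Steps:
Z(Q, P) = 3*Q
-3359/Z(36, z) = -3359/(3*36) = -3359/108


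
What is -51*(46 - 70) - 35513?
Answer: -34289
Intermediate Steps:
-51*(46 - 70) - 35513 = -51*(-24) - 35513 = 1224 - 35513 = -34289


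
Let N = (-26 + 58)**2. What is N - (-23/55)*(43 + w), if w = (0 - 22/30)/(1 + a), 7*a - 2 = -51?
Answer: 5158063/4950 ≈ 1042.0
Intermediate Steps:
a = -7 (a = 2/7 + (1/7)*(-51) = 2/7 - 51/7 = -7)
w = 11/90 (w = (0 - 22/30)/(1 - 7) = (0 - 22*1/30)/(-6) = (0 - 11/15)*(-1/6) = -11/15*(-1/6) = 11/90 ≈ 0.12222)
N = 1024 (N = 32**2 = 1024)
N - (-23/55)*(43 + w) = 1024 - (-23/55)*(43 + 11/90) = 1024 - (-23*1/55)*3881/90 = 1024 - (-23)*3881/(55*90) = 1024 - 1*(-89263/4950) = 1024 + 89263/4950 = 5158063/4950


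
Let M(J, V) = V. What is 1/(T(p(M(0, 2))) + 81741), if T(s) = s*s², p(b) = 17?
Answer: 1/86654 ≈ 1.1540e-5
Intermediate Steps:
T(s) = s³
1/(T(p(M(0, 2))) + 81741) = 1/(17³ + 81741) = 1/(4913 + 81741) = 1/86654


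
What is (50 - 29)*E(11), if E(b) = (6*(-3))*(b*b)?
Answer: -45738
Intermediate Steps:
E(b) = -18*b**2
(50 - 29)*E(11) = (50 - 29)*(-18*11**2) = 21*(-18*121) = 21*(-2178) = -45738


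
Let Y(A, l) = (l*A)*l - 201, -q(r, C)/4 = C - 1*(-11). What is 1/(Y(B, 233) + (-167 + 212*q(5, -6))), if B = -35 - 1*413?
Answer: -1/24326080 ≈ -4.1108e-8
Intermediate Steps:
q(r, C) = -44 - 4*C (q(r, C) = -4*(C - 1*(-11)) = -4*(C + 11) = -4*(11 + C) = -44 - 4*C)
B = -448 (B = -35 - 413 = -448)
Y(A, l) = -201 + A*l² (Y(A, l) = (A*l)*l - 201 = A*l² - 201 = -201 + A*l²)
1/(Y(B, 233) + (-167 + 212*q(5, -6))) = 1/((-201 - 448*233²) + (-167 + 212*(-44 - 4*(-6)))) = 1/((-201 - 448*54289) + (-167 + 212*(-44 + 24))) = 1/((-201 - 24321472) + (-167 + 212*(-20))) = 1/(-24321673 + (-167 - 4240)) = 1/(-24321673 - 4407) = 1/(-24326080) = -1/24326080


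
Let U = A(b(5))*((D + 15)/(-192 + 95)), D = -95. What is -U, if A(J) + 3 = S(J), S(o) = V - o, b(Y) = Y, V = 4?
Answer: 320/97 ≈ 3.2990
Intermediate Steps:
S(o) = 4 - o
A(J) = 1 - J (A(J) = -3 + (4 - J) = 1 - J)
U = -320/97 (U = (1 - 1*5)*((-95 + 15)/(-192 + 95)) = (1 - 5)*(-80/(-97)) = -(-320)*(-1)/97 = -4*80/97 = -320/97 ≈ -3.2990)
-U = -1*(-320/97) = 320/97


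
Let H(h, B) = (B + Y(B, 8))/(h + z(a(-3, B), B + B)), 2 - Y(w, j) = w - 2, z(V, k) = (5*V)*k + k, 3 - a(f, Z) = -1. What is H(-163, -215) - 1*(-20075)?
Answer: 184549471/9193 ≈ 20075.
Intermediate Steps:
a(f, Z) = 4 (a(f, Z) = 3 - 1*(-1) = 3 + 1 = 4)
z(V, k) = k + 5*V*k (z(V, k) = 5*V*k + k = k + 5*V*k)
Y(w, j) = 4 - w (Y(w, j) = 2 - (w - 2) = 2 - (-2 + w) = 2 + (2 - w) = 4 - w)
H(h, B) = 4/(h + 42*B) (H(h, B) = (B + (4 - B))/(h + (B + B)*(1 + 5*4)) = 4/(h + (2*B)*(1 + 20)) = 4/(h + (2*B)*21) = 4/(h + 42*B))
H(-163, -215) - 1*(-20075) = 4/(-163 + 42*(-215)) - 1*(-20075) = 4/(-163 - 9030) + 20075 = 4/(-9193) + 20075 = 4*(-1/9193) + 20075 = -4/9193 + 20075 = 184549471/9193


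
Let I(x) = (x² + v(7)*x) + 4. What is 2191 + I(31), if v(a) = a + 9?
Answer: 3652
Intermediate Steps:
v(a) = 9 + a
I(x) = 4 + x² + 16*x (I(x) = (x² + (9 + 7)*x) + 4 = (x² + 16*x) + 4 = 4 + x² + 16*x)
2191 + I(31) = 2191 + (4 + 31² + 16*31) = 2191 + (4 + 961 + 496) = 2191 + 1461 = 3652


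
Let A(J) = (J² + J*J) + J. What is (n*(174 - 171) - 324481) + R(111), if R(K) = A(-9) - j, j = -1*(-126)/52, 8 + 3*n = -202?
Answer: -8438051/26 ≈ -3.2454e+5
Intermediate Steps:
A(J) = J + 2*J² (A(J) = (J² + J²) + J = 2*J² + J = J + 2*J²)
n = -70 (n = -8/3 + (⅓)*(-202) = -8/3 - 202/3 = -70)
j = 63/26 (j = 126*(1/52) = 63/26 ≈ 2.4231)
R(K) = 3915/26 (R(K) = -9*(1 + 2*(-9)) - 1*63/26 = -9*(1 - 18) - 63/26 = -9*(-17) - 63/26 = 153 - 63/26 = 3915/26)
(n*(174 - 171) - 324481) + R(111) = (-70*(174 - 171) - 324481) + 3915/26 = (-70*3 - 324481) + 3915/26 = (-210 - 324481) + 3915/26 = -324691 + 3915/26 = -8438051/26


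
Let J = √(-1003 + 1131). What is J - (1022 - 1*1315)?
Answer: 293 + 8*√2 ≈ 304.31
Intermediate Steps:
J = 8*√2 (J = √128 = 8*√2 ≈ 11.314)
J - (1022 - 1*1315) = 8*√2 - (1022 - 1*1315) = 8*√2 - (1022 - 1315) = 8*√2 - 1*(-293) = 8*√2 + 293 = 293 + 8*√2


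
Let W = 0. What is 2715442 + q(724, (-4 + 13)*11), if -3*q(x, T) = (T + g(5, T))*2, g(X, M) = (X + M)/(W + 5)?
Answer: 40730432/15 ≈ 2.7154e+6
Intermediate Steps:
g(X, M) = M/5 + X/5 (g(X, M) = (X + M)/(0 + 5) = (M + X)/5 = (M + X)*(⅕) = M/5 + X/5)
q(x, T) = -⅔ - 4*T/5 (q(x, T) = -(T + (T/5 + (⅕)*5))*2/3 = -(T + (T/5 + 1))*2/3 = -(T + (1 + T/5))*2/3 = -(1 + 6*T/5)*2/3 = -(2 + 12*T/5)/3 = -⅔ - 4*T/5)
2715442 + q(724, (-4 + 13)*11) = 2715442 + (-⅔ - 4*(-4 + 13)*11/5) = 2715442 + (-⅔ - 36*11/5) = 2715442 + (-⅔ - ⅘*99) = 2715442 + (-⅔ - 396/5) = 2715442 - 1198/15 = 40730432/15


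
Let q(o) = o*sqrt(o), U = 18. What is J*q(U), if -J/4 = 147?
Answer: -31752*sqrt(2) ≈ -44904.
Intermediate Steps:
J = -588 (J = -4*147 = -588)
q(o) = o**(3/2)
J*q(U) = -31752*sqrt(2)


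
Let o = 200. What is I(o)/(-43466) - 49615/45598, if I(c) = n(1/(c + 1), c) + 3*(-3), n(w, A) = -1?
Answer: -1078054805/990981334 ≈ -1.0879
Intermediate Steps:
I(c) = -10 (I(c) = -1 + 3*(-3) = -1 - 9 = -10)
I(o)/(-43466) - 49615/45598 = -10/(-43466) - 49615/45598 = -10*(-1/43466) - 49615*1/45598 = 5/21733 - 49615/45598 = -1078054805/990981334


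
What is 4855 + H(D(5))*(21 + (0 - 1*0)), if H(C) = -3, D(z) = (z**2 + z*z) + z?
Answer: 4792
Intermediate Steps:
D(z) = z + 2*z**2 (D(z) = (z**2 + z**2) + z = 2*z**2 + z = z + 2*z**2)
4855 + H(D(5))*(21 + (0 - 1*0)) = 4855 - 3*(21 + (0 - 1*0)) = 4855 - 3*(21 + (0 + 0)) = 4855 - 3*(21 + 0) = 4855 - 3*21 = 4855 - 63 = 4792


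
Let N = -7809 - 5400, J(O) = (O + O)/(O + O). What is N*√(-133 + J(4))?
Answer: -26418*I*√33 ≈ -1.5176e+5*I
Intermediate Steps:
J(O) = 1 (J(O) = (2*O)/((2*O)) = (2*O)*(1/(2*O)) = 1)
N = -13209
N*√(-133 + J(4)) = -13209*√(-133 + 1) = -26418*I*√33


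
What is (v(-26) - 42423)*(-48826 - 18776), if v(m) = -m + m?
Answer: 2867879646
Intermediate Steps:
v(m) = 0
(v(-26) - 42423)*(-48826 - 18776) = (0 - 42423)*(-48826 - 18776) = -42423*(-67602) = 2867879646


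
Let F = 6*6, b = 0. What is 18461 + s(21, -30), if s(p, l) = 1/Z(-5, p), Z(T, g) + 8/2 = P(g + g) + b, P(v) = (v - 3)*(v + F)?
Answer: 56084519/3038 ≈ 18461.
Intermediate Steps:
F = 36
P(v) = (-3 + v)*(36 + v) (P(v) = (v - 3)*(v + 36) = (-3 + v)*(36 + v))
Z(T, g) = -112 + 4*g² + 66*g (Z(T, g) = -4 + ((-108 + (g + g)² + 33*(g + g)) + 0) = -4 + ((-108 + (2*g)² + 33*(2*g)) + 0) = -4 + ((-108 + 4*g² + 66*g) + 0) = -4 + (-108 + 4*g² + 66*g) = -112 + 4*g² + 66*g)
s(p, l) = 1/(-112 + 4*p² + 66*p)
18461 + s(21, -30) = 18461 + 1/(2*(-56 + 2*21² + 33*21)) = 18461 + 1/(2*(-56 + 2*441 + 693)) = 18461 + 1/(2*(-56 + 882 + 693)) = 18461 + (½)/1519 = 18461 + (½)*(1/1519) = 18461 + 1/3038 = 56084519/3038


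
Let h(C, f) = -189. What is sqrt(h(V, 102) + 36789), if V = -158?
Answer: 10*sqrt(366) ≈ 191.31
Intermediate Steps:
sqrt(h(V, 102) + 36789) = sqrt(-189 + 36789) = sqrt(36600) = 10*sqrt(366)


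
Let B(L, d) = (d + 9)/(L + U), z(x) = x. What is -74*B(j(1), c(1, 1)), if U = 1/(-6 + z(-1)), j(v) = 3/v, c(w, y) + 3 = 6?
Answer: -1554/5 ≈ -310.80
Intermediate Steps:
c(w, y) = 3 (c(w, y) = -3 + 6 = 3)
U = -1/7 (U = 1/(-6 - 1) = 1/(-7) = -1/7 ≈ -0.14286)
B(L, d) = (9 + d)/(-1/7 + L) (B(L, d) = (d + 9)/(L - 1/7) = (9 + d)/(-1/7 + L))
-74*B(j(1), c(1, 1)) = -518*(9 + 3)/(-1 + 7*(3/1)) = -518*12/(-1 + 7*(3*1)) = -518*12/(-1 + 7*3) = -518*12/(-1 + 21) = -518*12/20 = -74*21/5 = -1554/5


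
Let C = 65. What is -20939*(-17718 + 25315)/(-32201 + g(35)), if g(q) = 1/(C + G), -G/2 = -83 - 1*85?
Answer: 63788506783/12912600 ≈ 4940.0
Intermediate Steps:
G = 336 (G = -2*(-83 - 1*85) = -2*(-83 - 85) = -2*(-168) = 336)
g(q) = 1/401 (g(q) = 1/(65 + 336) = 1/401)
-20939*(-17718 + 25315)/(-32201 + g(35)) = -20939*(-17718 + 25315)/(-32201 + 1/401) = -20939/((-12912600/401/7597)) = -20939/((-12912600/401*1/7597)) = -20939/(-12912600/3046397) = -20939*(-3046397/12912600) = 63788506783/12912600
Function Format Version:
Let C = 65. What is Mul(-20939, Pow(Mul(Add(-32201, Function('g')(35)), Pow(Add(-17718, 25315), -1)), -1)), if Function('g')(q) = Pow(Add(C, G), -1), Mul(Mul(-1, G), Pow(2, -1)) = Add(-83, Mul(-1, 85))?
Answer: Rational(63788506783, 12912600) ≈ 4940.0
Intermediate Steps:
G = 336 (G = Mul(-2, Add(-83, Mul(-1, 85))) = Mul(-2, Add(-83, -85)) = Mul(-2, -168) = 336)
Function('g')(q) = Rational(1, 401) (Function('g')(q) = Pow(Add(65, 336), -1) = Pow(401, -1) = Rational(1, 401))
Mul(-20939, Pow(Mul(Add(-32201, Function('g')(35)), Pow(Add(-17718, 25315), -1)), -1)) = Mul(-20939, Pow(Mul(Add(-32201, Rational(1, 401)), Pow(Add(-17718, 25315), -1)), -1)) = Mul(-20939, Pow(Mul(Rational(-12912600, 401), Pow(7597, -1)), -1)) = Mul(-20939, Pow(Mul(Rational(-12912600, 401), Rational(1, 7597)), -1)) = Mul(-20939, Pow(Rational(-12912600, 3046397), -1)) = Mul(-20939, Rational(-3046397, 12912600)) = Rational(63788506783, 12912600)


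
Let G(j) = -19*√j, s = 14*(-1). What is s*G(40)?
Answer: 532*√10 ≈ 1682.3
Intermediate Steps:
s = -14
s*G(40) = -(-266)*√40 = -(-266)*2*√10 = -(-532)*√10 = 532*√10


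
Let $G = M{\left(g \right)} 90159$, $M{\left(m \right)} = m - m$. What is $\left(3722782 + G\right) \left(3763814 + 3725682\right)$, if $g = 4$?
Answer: $27881760897872$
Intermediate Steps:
$M{\left(m \right)} = 0$
$G = 0$ ($G = 0 \cdot 90159 = 0$)
$\left(3722782 + G\right) \left(3763814 + 3725682\right) = \left(3722782 + 0\right) \left(3763814 + 3725682\right) = 3722782 \cdot 7489496 = 27881760897872$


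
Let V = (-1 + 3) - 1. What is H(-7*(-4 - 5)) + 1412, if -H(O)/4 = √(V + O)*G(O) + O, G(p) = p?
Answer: -856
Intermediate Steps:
V = 1 (V = 2 - 1 = 1)
H(O) = -4*O - 4*O*√(1 + O) (H(O) = -4*(√(1 + O)*O + O) = -4*(O*√(1 + O) + O) = -4*(O + O*√(1 + O)) = -4*O - 4*O*√(1 + O))
H(-7*(-4 - 5)) + 1412 = 4*(-7*(-4 - 5))*(-1 - √(1 - 7*(-4 - 5))) + 1412 = 4*(-7*(-9))*(-1 - √(1 - 7*(-9))) + 1412 = 4*63*(-1 - √(1 + 63)) + 1412 = 4*63*(-1 - √64) + 1412 = 4*63*(-1 - 1*8) + 1412 = 4*63*(-1 - 8) + 1412 = 4*63*(-9) + 1412 = -2268 + 1412 = -856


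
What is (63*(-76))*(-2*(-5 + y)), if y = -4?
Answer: -86184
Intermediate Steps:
(63*(-76))*(-2*(-5 + y)) = (63*(-76))*(-2*(-5 - 4)) = -(-9576)*(-9) = -4788*18 = -86184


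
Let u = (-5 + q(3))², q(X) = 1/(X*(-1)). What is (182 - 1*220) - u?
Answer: -598/9 ≈ -66.444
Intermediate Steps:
q(X) = -1/X (q(X) = 1/(-X) = -1/X)
u = 256/9 (u = (-5 - 1/3)² = (-5 - 1*⅓)² = (-5 - ⅓)² = (-16/3)² = 256/9 ≈ 28.444)
(182 - 1*220) - u = (182 - 1*220) - 1*256/9 = (182 - 220) - 256/9 = -38 - 256/9 = -598/9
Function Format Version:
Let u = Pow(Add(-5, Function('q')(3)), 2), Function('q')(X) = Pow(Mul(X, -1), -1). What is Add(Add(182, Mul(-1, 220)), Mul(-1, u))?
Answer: Rational(-598, 9) ≈ -66.444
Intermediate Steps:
Function('q')(X) = Mul(-1, Pow(X, -1)) (Function('q')(X) = Pow(Mul(-1, X), -1) = Mul(-1, Pow(X, -1)))
u = Rational(256, 9) (u = Pow(Add(-5, Mul(-1, Pow(3, -1))), 2) = Pow(Add(-5, Mul(-1, Rational(1, 3))), 2) = Pow(Add(-5, Rational(-1, 3)), 2) = Pow(Rational(-16, 3), 2) = Rational(256, 9) ≈ 28.444)
Add(Add(182, Mul(-1, 220)), Mul(-1, u)) = Add(Add(182, Mul(-1, 220)), Mul(-1, Rational(256, 9))) = Add(Add(182, -220), Rational(-256, 9)) = Add(-38, Rational(-256, 9)) = Rational(-598, 9)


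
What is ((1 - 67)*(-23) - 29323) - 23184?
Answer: -50989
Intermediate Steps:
((1 - 67)*(-23) - 29323) - 23184 = (-66*(-23) - 29323) - 23184 = (1518 - 29323) - 23184 = -27805 - 23184 = -50989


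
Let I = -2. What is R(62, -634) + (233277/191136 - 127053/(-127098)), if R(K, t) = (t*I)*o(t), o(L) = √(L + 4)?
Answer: 90797041/40897312 + 3804*I*√70 ≈ 2.2201 + 31827.0*I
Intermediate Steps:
o(L) = √(4 + L)
R(K, t) = -2*t*√(4 + t) (R(K, t) = (t*(-2))*√(4 + t) = (-2*t)*√(4 + t) = -2*t*√(4 + t))
R(62, -634) + (233277/191136 - 127053/(-127098)) = -2*(-634)*√(4 - 634) + (233277/191136 - 127053/(-127098)) = -2*(-634)*√(-630) + (233277*(1/191136) - 127053*(-1/127098)) = -2*(-634)*3*I*√70 + (7069/5792 + 14117/14122) = 3804*I*√70 + 90797041/40897312 = 90797041/40897312 + 3804*I*√70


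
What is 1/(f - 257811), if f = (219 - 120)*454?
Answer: -1/212865 ≈ -4.6978e-6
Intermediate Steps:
f = 44946 (f = 99*454 = 44946)
1/(f - 257811) = 1/(44946 - 257811) = 1/(-212865) = -1/212865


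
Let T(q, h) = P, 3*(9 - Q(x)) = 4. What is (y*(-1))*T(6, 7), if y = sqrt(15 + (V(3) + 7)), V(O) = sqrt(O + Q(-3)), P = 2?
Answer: -2*sqrt(198 + 12*sqrt(6))/3 ≈ -10.053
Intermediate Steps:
Q(x) = 23/3 (Q(x) = 9 - 1/3*4 = 9 - 4/3 = 23/3)
T(q, h) = 2
V(O) = sqrt(23/3 + O) (V(O) = sqrt(O + 23/3) = sqrt(23/3 + O))
y = sqrt(22 + 4*sqrt(6)/3) (y = sqrt(15 + (sqrt(69 + 9*3)/3 + 7)) = sqrt(15 + (sqrt(69 + 27)/3 + 7)) = sqrt(15 + (sqrt(96)/3 + 7)) = sqrt(15 + ((4*sqrt(6))/3 + 7)) = sqrt(15 + (4*sqrt(6)/3 + 7)) = sqrt(15 + (7 + 4*sqrt(6)/3)) = sqrt(22 + 4*sqrt(6)/3) ≈ 5.0265)
(y*(-1))*T(6, 7) = ((sqrt(198 + 12*sqrt(6))/3)*(-1))*2 = -sqrt(198 + 12*sqrt(6))/3*2 = -2*sqrt(198 + 12*sqrt(6))/3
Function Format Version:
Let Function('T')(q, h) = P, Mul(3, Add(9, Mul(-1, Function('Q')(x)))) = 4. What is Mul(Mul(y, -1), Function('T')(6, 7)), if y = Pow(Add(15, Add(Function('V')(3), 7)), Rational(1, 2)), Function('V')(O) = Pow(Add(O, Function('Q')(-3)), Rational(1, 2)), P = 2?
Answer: Mul(Rational(-2, 3), Pow(Add(198, Mul(12, Pow(6, Rational(1, 2)))), Rational(1, 2))) ≈ -10.053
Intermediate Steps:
Function('Q')(x) = Rational(23, 3) (Function('Q')(x) = Add(9, Mul(Rational(-1, 3), 4)) = Add(9, Rational(-4, 3)) = Rational(23, 3))
Function('T')(q, h) = 2
Function('V')(O) = Pow(Add(Rational(23, 3), O), Rational(1, 2)) (Function('V')(O) = Pow(Add(O, Rational(23, 3)), Rational(1, 2)) = Pow(Add(Rational(23, 3), O), Rational(1, 2)))
y = Pow(Add(22, Mul(Rational(4, 3), Pow(6, Rational(1, 2)))), Rational(1, 2)) (y = Pow(Add(15, Add(Mul(Rational(1, 3), Pow(Add(69, Mul(9, 3)), Rational(1, 2))), 7)), Rational(1, 2)) = Pow(Add(15, Add(Mul(Rational(1, 3), Pow(Add(69, 27), Rational(1, 2))), 7)), Rational(1, 2)) = Pow(Add(15, Add(Mul(Rational(1, 3), Pow(96, Rational(1, 2))), 7)), Rational(1, 2)) = Pow(Add(15, Add(Mul(Rational(1, 3), Mul(4, Pow(6, Rational(1, 2)))), 7)), Rational(1, 2)) = Pow(Add(15, Add(Mul(Rational(4, 3), Pow(6, Rational(1, 2))), 7)), Rational(1, 2)) = Pow(Add(15, Add(7, Mul(Rational(4, 3), Pow(6, Rational(1, 2))))), Rational(1, 2)) = Pow(Add(22, Mul(Rational(4, 3), Pow(6, Rational(1, 2)))), Rational(1, 2)) ≈ 5.0265)
Mul(Mul(y, -1), Function('T')(6, 7)) = Mul(Mul(Mul(Rational(1, 3), Pow(Add(198, Mul(12, Pow(6, Rational(1, 2)))), Rational(1, 2))), -1), 2) = Mul(Mul(Rational(-1, 3), Pow(Add(198, Mul(12, Pow(6, Rational(1, 2)))), Rational(1, 2))), 2) = Mul(Rational(-2, 3), Pow(Add(198, Mul(12, Pow(6, Rational(1, 2)))), Rational(1, 2)))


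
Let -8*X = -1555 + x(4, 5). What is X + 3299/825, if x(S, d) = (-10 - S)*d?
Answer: 1367017/6600 ≈ 207.12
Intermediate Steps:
x(S, d) = d*(-10 - S)
X = 1625/8 (X = -(-1555 - 1*5*(10 + 4))/8 = -(-1555 - 1*5*14)/8 = -(-1555 - 70)/8 = -⅛*(-1625) = 1625/8 ≈ 203.13)
X + 3299/825 = 1625/8 + 3299/825 = 1367017/6600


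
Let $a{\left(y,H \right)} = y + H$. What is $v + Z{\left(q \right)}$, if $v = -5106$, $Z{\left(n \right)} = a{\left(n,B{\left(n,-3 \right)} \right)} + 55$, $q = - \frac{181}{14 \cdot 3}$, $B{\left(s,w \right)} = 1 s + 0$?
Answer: $- \frac{106252}{21} \approx -5059.6$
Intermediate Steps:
$B{\left(s,w \right)} = s$ ($B{\left(s,w \right)} = s + 0 = s$)
$a{\left(y,H \right)} = H + y$
$q = - \frac{181}{42} \approx -4.3095$
$Z{\left(n \right)} = 55 + 2 n$ ($Z{\left(n \right)} = \left(n + n\right) + 55 = 2 n + 55 = 55 + 2 n$)
$v + Z{\left(q \right)} = -5106 + \left(55 + 2 \left(- \frac{181}{42}\right)\right) = -5106 + \left(55 - \frac{181}{21}\right) = -5106 + \frac{974}{21} = - \frac{106252}{21}$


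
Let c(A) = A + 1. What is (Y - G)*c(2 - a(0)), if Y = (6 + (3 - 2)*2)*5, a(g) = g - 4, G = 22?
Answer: 126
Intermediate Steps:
a(g) = -4 + g
Y = 40 (Y = (6 + 1*2)*5 = (6 + 2)*5 = 8*5 = 40)
c(A) = 1 + A
(Y - G)*c(2 - a(0)) = (40 - 1*22)*(1 + (2 - (-4 + 0))) = (40 - 22)*(1 + (2 - 1*(-4))) = 18*(1 + (2 + 4)) = 18*(1 + 6) = 18*7 = 126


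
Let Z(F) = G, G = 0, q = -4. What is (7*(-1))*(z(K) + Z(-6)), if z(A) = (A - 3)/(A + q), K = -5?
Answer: -56/9 ≈ -6.2222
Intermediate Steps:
z(A) = (-3 + A)/(-4 + A) (z(A) = (A - 3)/(A - 4) = (-3 + A)/(-4 + A))
Z(F) = 0
(7*(-1))*(z(K) + Z(-6)) = (7*(-1))*((-3 - 5)/(-4 - 5) + 0) = -7*(-8/(-9) + 0) = -7*(-1/9*(-8) + 0) = -7*(8/9 + 0) = -7*8/9 = -56/9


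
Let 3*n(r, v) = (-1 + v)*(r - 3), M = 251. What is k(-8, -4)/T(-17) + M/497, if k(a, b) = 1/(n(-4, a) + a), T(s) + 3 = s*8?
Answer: 453060/898079 ≈ 0.50448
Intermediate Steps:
T(s) = -3 + 8*s (T(s) = -3 + s*8 = -3 + 8*s)
n(r, v) = (-1 + v)*(-3 + r)/3 (n(r, v) = ((-1 + v)*(r - 3))/3 = ((-1 + v)*(-3 + r))/3 = (-1 + v)*(-3 + r)/3)
k(a, b) = 1/(7/3 - 4*a/3) (k(a, b) = 1/((1 - a - ⅓*(-4) + (⅓)*(-4)*a) + a) = 1/((1 - a + 4/3 - 4*a/3) + a) = 1/((7/3 - 7*a/3) + a) = 1/(7/3 - 4*a/3))
k(-8, -4)/T(-17) + M/497 = (-3/(-7 + 4*(-8)))/(-3 + 8*(-17)) + 251/497 = (-3/(-7 - 32))/(-3 - 136) + 251*(1/497) = -3/(-39)/(-139) + 251/497 = -3*(-1/39)*(-1/139) + 251/497 = (1/13)*(-1/139) + 251/497 = -1/1807 + 251/497 = 453060/898079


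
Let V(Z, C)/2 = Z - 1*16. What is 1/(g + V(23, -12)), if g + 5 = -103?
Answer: -1/94 ≈ -0.010638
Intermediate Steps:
g = -108 (g = -5 - 103 = -108)
V(Z, C) = -32 + 2*Z (V(Z, C) = 2*(Z - 1*16) = 2*(Z - 16) = 2*(-16 + Z) = -32 + 2*Z)
1/(g + V(23, -12)) = 1/(-108 + (-32 + 2*23)) = 1/(-108 + (-32 + 46)) = 1/(-108 + 14) = 1/(-94) = -1/94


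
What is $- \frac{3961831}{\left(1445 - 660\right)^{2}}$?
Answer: $- \frac{3961831}{616225} \approx -6.4292$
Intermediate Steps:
$- \frac{3961831}{\left(1445 - 660\right)^{2}} = - \frac{3961831}{785^{2}} = - \frac{3961831}{616225}$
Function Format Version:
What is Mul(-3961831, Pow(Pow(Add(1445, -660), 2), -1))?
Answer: Rational(-3961831, 616225) ≈ -6.4292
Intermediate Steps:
Mul(-3961831, Pow(Pow(Add(1445, -660), 2), -1)) = Mul(-3961831, Pow(Pow(785, 2), -1)) = Mul(-3961831, Pow(616225, -1)) = Mul(-3961831, Rational(1, 616225)) = Rational(-3961831, 616225)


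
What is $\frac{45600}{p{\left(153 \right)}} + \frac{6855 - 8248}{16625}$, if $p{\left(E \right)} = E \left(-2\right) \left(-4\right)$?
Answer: $\frac{4502351}{121125} \approx 37.171$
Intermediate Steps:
$p{\left(E \right)} = 8 E$ ($p{\left(E \right)} = - 2 E \left(-4\right) = 8 E$)
$\frac{45600}{p{\left(153 \right)}} + \frac{6855 - 8248}{16625} = \frac{45600}{8 \cdot 153} + \frac{6855 - 8248}{16625} = \frac{45600}{1224} + \left(6855 - 8248\right) \frac{1}{16625} = 45600 \cdot \frac{1}{1224} - \frac{199}{2375} = \frac{1900}{51} - \frac{199}{2375} = \frac{4502351}{121125}$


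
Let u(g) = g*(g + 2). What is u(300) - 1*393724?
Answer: -303124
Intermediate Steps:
u(g) = g*(2 + g)
u(300) - 1*393724 = 300*(2 + 300) - 1*393724 = 300*302 - 393724 = 90600 - 393724 = -303124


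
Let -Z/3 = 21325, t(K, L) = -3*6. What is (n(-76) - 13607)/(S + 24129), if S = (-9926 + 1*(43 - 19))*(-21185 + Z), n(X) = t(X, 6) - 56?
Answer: -13681/843278449 ≈ -1.6224e-5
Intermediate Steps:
t(K, L) = -18
n(X) = -74 (n(X) = -18 - 56 = -74)
Z = -63975 (Z = -3*21325 = -63975)
S = 843254320 (S = (-9926 + 1*(43 - 19))*(-21185 - 63975) = (-9926 + 1*24)*(-85160) = (-9926 + 24)*(-85160) = -9902*(-85160) = 843254320)
(n(-76) - 13607)/(S + 24129) = (-74 - 13607)/(843254320 + 24129) = -13681/843278449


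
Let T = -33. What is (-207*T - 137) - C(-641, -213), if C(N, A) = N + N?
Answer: 7976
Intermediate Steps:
C(N, A) = 2*N
(-207*T - 137) - C(-641, -213) = (-207*(-33) - 137) - 2*(-641) = (6831 - 137) - 1*(-1282) = 6694 + 1282 = 7976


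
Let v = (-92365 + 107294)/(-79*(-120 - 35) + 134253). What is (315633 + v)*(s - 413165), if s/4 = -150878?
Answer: -47010756275104351/146498 ≈ -3.2090e+11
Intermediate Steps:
s = -603512 (s = 4*(-150878) = -603512)
v = 14929/146498 (v = 14929/(-79*(-155) + 134253) = 14929/(12245 + 134253) = 14929/146498 ≈ 0.10191)
(315633 + v)*(s - 413165) = (315633 + 14929/146498)*(-603512 - 413165) = (46239618163/146498)*(-1016677) = -47010756275104351/146498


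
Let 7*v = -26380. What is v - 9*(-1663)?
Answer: 78389/7 ≈ 11198.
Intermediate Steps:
v = -26380/7 (v = (⅐)*(-26380) = -26380/7 ≈ -3768.6)
v - 9*(-1663) = -26380/7 - 9*(-1663) = -26380/7 - 1*(-14967) = -26380/7 + 14967 = 78389/7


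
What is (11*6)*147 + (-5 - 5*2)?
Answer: 9687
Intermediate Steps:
(11*6)*147 + (-5 - 5*2) = 66*147 + (-5 - 10) = 9702 - 15 = 9687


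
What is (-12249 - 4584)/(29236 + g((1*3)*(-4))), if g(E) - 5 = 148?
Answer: -16833/29389 ≈ -0.57277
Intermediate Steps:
g(E) = 153 (g(E) = 5 + 148 = 153)
(-12249 - 4584)/(29236 + g((1*3)*(-4))) = (-12249 - 4584)/(29236 + 153) = -16833/29389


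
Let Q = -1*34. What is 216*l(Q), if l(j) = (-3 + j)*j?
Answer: 271728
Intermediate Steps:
Q = -34
l(j) = j*(-3 + j)
216*l(Q) = 216*(-34*(-3 - 34)) = 216*(-34*(-37)) = 216*1258 = 271728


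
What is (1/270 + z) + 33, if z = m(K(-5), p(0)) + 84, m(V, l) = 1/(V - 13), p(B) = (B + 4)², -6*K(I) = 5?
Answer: 2620433/22410 ≈ 116.93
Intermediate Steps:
K(I) = -⅚ (K(I) = -⅙*5 = -⅚)
p(B) = (4 + B)²
m(V, l) = 1/(-13 + V)
z = 6966/83 (z = 1/(-13 - ⅚) + 84 = 1/(-83/6) + 84 = -6/83 + 84 = 6966/83 ≈ 83.928)
(1/270 + z) + 33 = (1/270 + 6966/83) + 33 = 1880903/22410 + 33 = 2620433/22410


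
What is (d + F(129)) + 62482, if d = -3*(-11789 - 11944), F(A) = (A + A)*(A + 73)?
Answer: 185797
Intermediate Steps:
F(A) = 2*A*(73 + A) (F(A) = (2*A)*(73 + A) = 2*A*(73 + A))
d = 71199 (d = -3*(-23733) = 71199)
(d + F(129)) + 62482 = (71199 + 2*129*(73 + 129)) + 62482 = (71199 + 2*129*202) + 62482 = (71199 + 52116) + 62482 = 123315 + 62482 = 185797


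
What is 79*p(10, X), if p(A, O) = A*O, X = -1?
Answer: -790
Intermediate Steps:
79*p(10, X) = 79*(10*(-1)) = 79*(-10) = -790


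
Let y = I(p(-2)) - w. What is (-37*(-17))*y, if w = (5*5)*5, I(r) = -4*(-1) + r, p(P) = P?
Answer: -77367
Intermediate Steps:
I(r) = 4 + r
w = 125 (w = 25*5 = 125)
y = -123 (y = (4 - 2) - 1*125 = 2 - 125 = -123)
(-37*(-17))*y = -37*(-17)*(-123) = 629*(-123) = -77367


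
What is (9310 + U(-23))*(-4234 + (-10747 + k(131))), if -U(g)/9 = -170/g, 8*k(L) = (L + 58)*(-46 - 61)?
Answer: -3722386825/23 ≈ -1.6184e+8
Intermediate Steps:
k(L) = -3103/4 - 107*L/8 (k(L) = ((L + 58)*(-46 - 61))/8 = ((58 + L)*(-107))/8 = (-6206 - 107*L)/8 = -3103/4 - 107*L/8)
U(g) = 1530/g (U(g) = -(-1530)/g = 1530/g)
(9310 + U(-23))*(-4234 + (-10747 + k(131))) = (9310 + 1530/(-23))*(-4234 + (-10747 + (-3103/4 - 107/8*131))) = (9310 + 1530*(-1/23))*(-4234 + (-10747 + (-3103/4 - 14017/8))) = (9310 - 1530/23)*(-4234 + (-10747 - 20223/8)) = 212600*(-4234 - 106199/8)/23 = (212600/23)*(-140071/8) = -3722386825/23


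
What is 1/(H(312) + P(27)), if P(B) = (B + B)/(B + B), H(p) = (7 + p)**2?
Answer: 1/101762 ≈ 9.8269e-6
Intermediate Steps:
P(B) = 1 (P(B) = (2*B)/((2*B)) = (2*B)*(1/(2*B)) = 1)
1/(H(312) + P(27)) = 1/((7 + 312)**2 + 1) = 1/(319**2 + 1) = 1/(101761 + 1) = 1/101762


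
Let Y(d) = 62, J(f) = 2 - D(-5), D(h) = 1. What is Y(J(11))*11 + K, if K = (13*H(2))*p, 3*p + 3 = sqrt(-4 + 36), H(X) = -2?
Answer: 708 - 104*sqrt(2)/3 ≈ 658.97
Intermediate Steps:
p = -1 + 4*sqrt(2)/3 (p = -1 + sqrt(-4 + 36)/3 = -1 + sqrt(32)/3 = -1 + (4*sqrt(2))/3 = -1 + 4*sqrt(2)/3 ≈ 0.88562)
J(f) = 1 (J(f) = 2 - 1*1 = 2 - 1 = 1)
K = 26 - 104*sqrt(2)/3 (K = (13*(-2))*(-1 + 4*sqrt(2)/3) = -26*(-1 + 4*sqrt(2)/3) = 26 - 104*sqrt(2)/3 ≈ -23.026)
Y(J(11))*11 + K = 62*11 + (26 - 104*sqrt(2)/3) = 682 + (26 - 104*sqrt(2)/3) = 708 - 104*sqrt(2)/3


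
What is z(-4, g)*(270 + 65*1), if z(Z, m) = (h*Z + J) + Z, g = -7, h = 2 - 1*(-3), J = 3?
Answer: -7035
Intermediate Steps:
h = 5 (h = 2 + 3 = 5)
z(Z, m) = 3 + 6*Z (z(Z, m) = (5*Z + 3) + Z = (3 + 5*Z) + Z = 3 + 6*Z)
z(-4, g)*(270 + 65*1) = (3 + 6*(-4))*(270 + 65*1) = (3 - 24)*(270 + 65) = -21*335 = -7035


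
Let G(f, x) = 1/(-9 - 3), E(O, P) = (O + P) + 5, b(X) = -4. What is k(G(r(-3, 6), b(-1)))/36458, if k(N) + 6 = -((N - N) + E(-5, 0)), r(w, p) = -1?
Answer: -3/18229 ≈ -0.00016457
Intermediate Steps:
E(O, P) = 5 + O + P
G(f, x) = -1/12 (G(f, x) = 1/(-12) = -1/12)
k(N) = -6 (k(N) = -6 - ((N - N) + (5 - 5 + 0)) = -6 - (0 + 0) = -6 - 1*0 = -6 + 0 = -6)
k(G(r(-3, 6), b(-1)))/36458 = -6/36458 = -6*1/36458 = -3/18229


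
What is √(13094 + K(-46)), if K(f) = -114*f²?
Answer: I*√228130 ≈ 477.63*I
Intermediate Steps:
√(13094 + K(-46)) = √(13094 - 114*(-46)²) = √(13094 - 114*2116) = √(13094 - 241224) = √(-228130) = I*√228130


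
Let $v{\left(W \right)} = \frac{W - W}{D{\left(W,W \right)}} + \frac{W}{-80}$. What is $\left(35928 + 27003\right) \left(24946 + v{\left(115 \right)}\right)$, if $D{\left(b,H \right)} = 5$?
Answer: $\frac{25116580203}{16} \approx 1.5698 \cdot 10^{9}$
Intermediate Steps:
$v{\left(W \right)} = - \frac{W}{80}$ ($v{\left(W \right)} = \frac{W - W}{5} + \frac{W}{-80} = 0 \cdot \frac{1}{5} + W \left(- \frac{1}{80}\right) = 0 - \frac{W}{80} = - \frac{W}{80}$)
$\left(35928 + 27003\right) \left(24946 + v{\left(115 \right)}\right) = \left(35928 + 27003\right) \left(24946 - \frac{23}{16}\right) = 62931 \left(24946 - \frac{23}{16}\right) = 62931 \cdot \frac{399113}{16} = \frac{25116580203}{16}$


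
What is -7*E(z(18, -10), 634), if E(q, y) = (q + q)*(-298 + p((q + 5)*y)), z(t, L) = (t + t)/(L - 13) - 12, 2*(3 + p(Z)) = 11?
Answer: -1290744/23 ≈ -56119.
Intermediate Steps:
p(Z) = 5/2 (p(Z) = -3 + (½)*11 = -3 + 11/2 = 5/2)
z(t, L) = -12 + 2*t/(-13 + L) (z(t, L) = (2*t)/(-13 + L) - 12 = 2*t/(-13 + L) - 12 = -12 + 2*t/(-13 + L))
E(q, y) = -591*q (E(q, y) = (q + q)*(-298 + 5/2) = (2*q)*(-591/2) = -591*q)
-7*E(z(18, -10), 634) = -(-4137)*2*(78 + 18 - 6*(-10))/(-13 - 10) = -(-4137)*2*(78 + 18 + 60)/(-23) = -(-4137)*2*(-1/23)*156 = -(-4137)*(-312)/23 = -7*184392/23 = -1290744/23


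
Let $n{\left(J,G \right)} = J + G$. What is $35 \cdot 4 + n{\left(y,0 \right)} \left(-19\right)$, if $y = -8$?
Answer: $292$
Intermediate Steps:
$n{\left(J,G \right)} = G + J$
$35 \cdot 4 + n{\left(y,0 \right)} \left(-19\right) = 35 \cdot 4 + \left(0 - 8\right) \left(-19\right) = 140 - -152 = 140 + 152 = 292$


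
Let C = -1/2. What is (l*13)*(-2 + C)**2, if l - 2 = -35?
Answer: -10725/4 ≈ -2681.3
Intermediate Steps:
C = -1/2 (C = -1*1/2 = -1/2 ≈ -0.50000)
l = -33 (l = 2 - 35 = -33)
(l*13)*(-2 + C)**2 = (-33*13)*(-2 - 1/2)**2 = -429*(-5/2)**2 = -429*25/4 = -10725/4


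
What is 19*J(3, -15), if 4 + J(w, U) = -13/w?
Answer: -475/3 ≈ -158.33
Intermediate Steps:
J(w, U) = -4 - 13/w
19*J(3, -15) = 19*(-4 - 13/3) = 19*(-25/3) = -475/3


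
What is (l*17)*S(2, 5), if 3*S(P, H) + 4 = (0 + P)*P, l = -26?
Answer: 0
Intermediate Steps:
S(P, H) = -4/3 + P²/3 (S(P, H) = -4/3 + ((0 + P)*P)/3 = -4/3 + (P*P)/3 = -4/3 + P²/3)
(l*17)*S(2, 5) = (-26*17)*(-4/3 + (⅓)*2²) = -442*(-4/3 + (⅓)*4) = -442*(-4/3 + 4/3) = -442*0 = 0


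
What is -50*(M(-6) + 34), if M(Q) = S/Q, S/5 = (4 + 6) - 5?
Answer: -4475/3 ≈ -1491.7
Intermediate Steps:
S = 25 (S = 5*((4 + 6) - 5) = 5*(10 - 5) = 5*5 = 25)
M(Q) = 25/Q
-50*(M(-6) + 34) = -50*(25/(-6) + 34) = -50*(25*(-⅙) + 34) = -50*(-25/6 + 34) = -50*179/6 = -4475/3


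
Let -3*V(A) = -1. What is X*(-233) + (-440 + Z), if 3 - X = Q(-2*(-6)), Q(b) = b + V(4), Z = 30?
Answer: 5294/3 ≈ 1764.7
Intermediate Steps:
V(A) = 1/3 (V(A) = -1/3*(-1) = 1/3)
Q(b) = 1/3 + b (Q(b) = b + 1/3 = 1/3 + b)
X = -28/3 (X = 3 - (1/3 - 2*(-6)) = 3 - (1/3 + 12) = 3 - 1*37/3 = 3 - 37/3 = -28/3 ≈ -9.3333)
X*(-233) + (-440 + Z) = -28/3*(-233) + (-440 + 30) = 6524/3 - 410 = 5294/3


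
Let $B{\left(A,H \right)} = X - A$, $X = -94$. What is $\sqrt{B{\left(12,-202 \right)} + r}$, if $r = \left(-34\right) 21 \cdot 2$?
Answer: $i \sqrt{1534} \approx 39.166 i$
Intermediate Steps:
$B{\left(A,H \right)} = -94 - A$
$r = -1428$ ($r = \left(-714\right) 2 = -1428$)
$\sqrt{B{\left(12,-202 \right)} + r} = \sqrt{\left(-94 - 12\right) - 1428} = \sqrt{-106 - 1428} = \sqrt{-1534} = i \sqrt{1534}$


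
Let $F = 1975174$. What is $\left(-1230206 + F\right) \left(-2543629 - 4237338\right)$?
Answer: $-5051603424056$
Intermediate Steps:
$\left(-1230206 + F\right) \left(-2543629 - 4237338\right) = \left(-1230206 + 1975174\right) \left(-2543629 - 4237338\right) = 744968 \left(-6780967\right) = -5051603424056$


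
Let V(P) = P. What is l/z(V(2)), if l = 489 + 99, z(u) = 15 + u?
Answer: 588/17 ≈ 34.588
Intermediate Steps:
l = 588
l/z(V(2)) = 588/(15 + 2) = 588/17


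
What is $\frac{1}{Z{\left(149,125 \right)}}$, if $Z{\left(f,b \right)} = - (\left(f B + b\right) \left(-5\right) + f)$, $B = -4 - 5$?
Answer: $- \frac{1}{6229} \approx -0.00016054$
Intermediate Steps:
$B = -9$
$Z{\left(f,b \right)} = - 46 f + 5 b$ ($Z{\left(f,b \right)} = - (\left(f \left(-9\right) + b\right) \left(-5\right) + f) = - (\left(- 9 f + b\right) \left(-5\right) + f) = - (\left(b - 9 f\right) \left(-5\right) + f) = - (\left(- 5 b + 45 f\right) + f) = - (- 5 b + 46 f) = - 46 f + 5 b$)
$\frac{1}{Z{\left(149,125 \right)}} = \frac{1}{\left(-46\right) 149 + 5 \cdot 125} = \frac{1}{-6854 + 625} = \frac{1}{-6229} = - \frac{1}{6229}$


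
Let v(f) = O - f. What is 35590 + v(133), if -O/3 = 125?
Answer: 35082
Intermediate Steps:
O = -375 (O = -3*125 = -375)
v(f) = -375 - f
35590 + v(133) = 35590 + (-375 - 1*133) = 35590 + (-375 - 133) = 35590 - 508 = 35082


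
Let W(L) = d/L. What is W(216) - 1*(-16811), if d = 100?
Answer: 907819/54 ≈ 16811.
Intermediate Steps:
W(L) = 100/L
W(216) - 1*(-16811) = 100/216 - 1*(-16811) = 100*(1/216) + 16811 = 25/54 + 16811 = 907819/54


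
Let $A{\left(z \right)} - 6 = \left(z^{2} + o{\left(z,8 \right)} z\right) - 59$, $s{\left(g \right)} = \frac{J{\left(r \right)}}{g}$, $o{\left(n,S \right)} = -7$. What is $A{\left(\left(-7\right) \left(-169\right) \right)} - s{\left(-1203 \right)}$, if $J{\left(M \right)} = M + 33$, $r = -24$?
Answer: $\frac{557853158}{401} \approx 1.3912 \cdot 10^{6}$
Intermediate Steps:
$J{\left(M \right)} = 33 + M$
$s{\left(g \right)} = \frac{9}{g}$ ($s{\left(g \right)} = \frac{33 - 24}{g} = \frac{9}{g}$)
$A{\left(z \right)} = -53 + z^{2} - 7 z$ ($A{\left(z \right)} = 6 - \left(59 - z^{2} + 7 z\right) = -53 + z^{2} - 7 z$)
$A{\left(\left(-7\right) \left(-169\right) \right)} - s{\left(-1203 \right)} = \left(-53 + \left(\left(-7\right) \left(-169\right)\right)^{2} - 7 \left(\left(-7\right) \left(-169\right)\right)\right) - \frac{9}{-1203} = \left(-53 + 1183^{2} - 8281\right) - 9 \left(- \frac{1}{1203}\right) = \left(-53 + 1399489 - 8281\right) - - \frac{3}{401} = 1391155 + \frac{3}{401} = \frac{557853158}{401}$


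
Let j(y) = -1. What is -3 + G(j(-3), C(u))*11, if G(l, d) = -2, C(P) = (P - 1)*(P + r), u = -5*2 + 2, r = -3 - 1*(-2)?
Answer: -25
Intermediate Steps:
r = -1 (r = -3 + 2 = -1)
u = -8 (u = -10 + 2 = -8)
C(P) = (-1 + P)**2 (C(P) = (P - 1)*(P - 1) = (-1 + P)*(-1 + P) = (-1 + P)**2)
-3 + G(j(-3), C(u))*11 = -3 - 2*11 = -3 - 22 = -25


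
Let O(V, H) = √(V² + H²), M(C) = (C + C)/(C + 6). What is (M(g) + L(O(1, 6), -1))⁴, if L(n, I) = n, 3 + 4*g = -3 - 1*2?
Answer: (1 - √37)⁴ ≈ 667.42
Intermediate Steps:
g = -2 (g = -¾ + (-3 - 1*2)/4 = -¾ + (-3 - 2)/4 = -¾ + (¼)*(-5) = -¾ - 5/4 = -2)
M(C) = 2*C/(6 + C) (M(C) = (2*C)/(6 + C) = 2*C/(6 + C))
O(V, H) = √(H² + V²)
(M(g) + L(O(1, 6), -1))⁴ = (2*(-2)/(6 - 2) + √(6² + 1²))⁴ = (2*(-2)/4 + √(36 + 1))⁴ = (2*(-2)*(¼) + √37)⁴ = (-1 + √37)⁴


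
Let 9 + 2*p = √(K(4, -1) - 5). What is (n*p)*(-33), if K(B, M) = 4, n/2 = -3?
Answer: -891 + 99*I ≈ -891.0 + 99.0*I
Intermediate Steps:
n = -6 (n = 2*(-3) = -6)
p = -9/2 + I/2 (p = -9/2 + √(4 - 5)/2 = -9/2 + √(-1)/2 = -9/2 + I/2 ≈ -4.5 + 0.5*I)
(n*p)*(-33) = -6*(-9/2 + I/2)*(-33) = (27 - 3*I)*(-33) = -891 + 99*I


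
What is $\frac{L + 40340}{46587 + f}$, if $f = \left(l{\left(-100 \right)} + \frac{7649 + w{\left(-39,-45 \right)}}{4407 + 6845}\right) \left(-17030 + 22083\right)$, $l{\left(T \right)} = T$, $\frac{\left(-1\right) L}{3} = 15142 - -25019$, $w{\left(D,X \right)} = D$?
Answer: $\frac{450884518}{2561492673} \approx 0.17602$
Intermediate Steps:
$L = -120483$ ($L = - 3 \left(15142 - -25019\right) = - 3 \left(15142 + 25019\right) = \left(-3\right) 40161 = -120483$)
$f = - \frac{2823591135}{5626}$ ($f = \left(-100 + \frac{7649 - 39}{4407 + 6845}\right) \left(-17030 + 22083\right) = \left(-100 + \frac{7610}{11252}\right) 5053 = \left(-100 + 7610 \cdot \frac{1}{11252}\right) 5053 = \left(-100 + \frac{3805}{5626}\right) 5053 = \left(- \frac{558795}{5626}\right) 5053 = - \frac{2823591135}{5626} \approx -5.0188 \cdot 10^{5}$)
$\frac{L + 40340}{46587 + f} = \frac{-120483 + 40340}{46587 - \frac{2823591135}{5626}} = - \frac{80143}{- \frac{2561492673}{5626}} = \left(-80143\right) \left(- \frac{5626}{2561492673}\right) = \frac{450884518}{2561492673}$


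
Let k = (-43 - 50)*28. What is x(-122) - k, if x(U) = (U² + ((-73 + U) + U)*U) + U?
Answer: 56040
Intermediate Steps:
k = -2604 (k = -93*28 = -2604)
x(U) = U + U² + U*(-73 + 2*U) (x(U) = (U² + (-73 + 2*U)*U) + U = (U² + U*(-73 + 2*U)) + U = U + U² + U*(-73 + 2*U))
x(-122) - k = 3*(-122)*(-24 - 122) - 1*(-2604) = 3*(-122)*(-146) + 2604 = 53436 + 2604 = 56040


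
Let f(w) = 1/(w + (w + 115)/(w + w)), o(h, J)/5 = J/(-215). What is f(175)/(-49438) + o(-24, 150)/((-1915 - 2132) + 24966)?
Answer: -801187735/4801234354012 ≈ -0.00016687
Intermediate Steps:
o(h, J) = -J/43 (o(h, J) = 5*(J/(-215)) = 5*(J*(-1/215)) = 5*(-J/215) = -J/43)
f(w) = 1/(w + (115 + w)/(2*w)) (f(w) = 1/(w + (115 + w)/((2*w))) = 1/(w + (115 + w)*(1/(2*w))) = 1/(w + (115 + w)/(2*w)))
f(175)/(-49438) + o(-24, 150)/((-1915 - 2132) + 24966) = (2*175/(115 + 175 + 2*175²))/(-49438) + (-1/43*150)/((-1915 - 2132) + 24966) = (2*175/(115 + 175 + 2*30625))*(-1/49438) - 150/(43*(-4047 + 24966)) = (2*175/(115 + 175 + 61250))*(-1/49438) - 150/43/20919 = (2*175/61540)*(-1/49438) - 150/43*1/20919 = (2*175*(1/61540))*(-1/49438) - 50/299839 = (35/6154)*(-1/49438) - 50/299839 = -35/304241452 - 50/299839 = -801187735/4801234354012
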